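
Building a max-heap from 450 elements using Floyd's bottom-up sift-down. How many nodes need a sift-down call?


In a heap of 450 elements (0-indexed array):
  Last element index: 449
  Parent of last element: floor((449 - 1) / 2) = 224
  Internal nodes: indices 0 to 224
  Count = floor(450/2) = 225


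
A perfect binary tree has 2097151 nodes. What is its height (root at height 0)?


For a perfect binary tree of height h: n = 2^(h+1) - 1, so h = log2(n+1) - 1.
  n + 1 = 2097152 = 2^21
  log2(2097152) = 21
  height = 21 - 1 = 20


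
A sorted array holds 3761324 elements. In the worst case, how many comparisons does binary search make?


Halving sequence: 3761324 -> 1880662 -> 940331 -> 470165 -> 235082 -> 117541 -> 58770 -> 29385 -> 14692 -> 7346 -> 3673 -> 1836 -> 918 -> 459 -> 229 -> 114 -> 57 -> 28 -> 14 -> 7 -> 3 -> 1
Number of halvings = 21
Max comparisons = 21 + 1 = 22


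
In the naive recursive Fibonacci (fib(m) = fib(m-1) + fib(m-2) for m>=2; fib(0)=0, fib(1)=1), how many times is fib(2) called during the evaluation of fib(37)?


Let N(m) = number of times fib(m) is called while evaluating fib(37).
N(37) = 1 (the initial call).
N(36) = 1 (only fib(37) calls it).
For 1 <= m <= 35: fib(m) is called by fib(m+1) and fib(m+2), so
  N(m) = N(m+1) + N(m+2).
fib(0) is called only by fib(2), so N(0) = N(2).
Walk down from m=37:
  N(37)=1, N(36)=1, N(35)=2, N(34)=3, N(33)=5, N(32)=8, N(31)=13, N(30)=21, N(29)=34, N(28)=55, N(27)=89, N(26)=144, N(25)=233, N(24)=377, N(23)=610, N(22)=987, N(21)=1597, N(20)=2584, N(19)=4181, N(18)=6765, N(17)=10946, N(16)=17711, N(15)=28657, N(14)=46368, N(13)=75025, N(12)=121393, N(11)=196418, N(10)=317811, N(9)=514229, N(8)=832040, N(7)=1346269, N(6)=2178309, N(5)=3524578, N(4)=5702887, N(3)=9227465, N(2)=14930352
N(2) = 14930352


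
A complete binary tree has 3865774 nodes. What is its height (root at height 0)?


In a complete binary tree, level k holds nodes 2^k .. 2^(k+1)-1 (1-indexed).
Height = floor(log2(n)) = floor(log2(3865774)) = 21
Check: 2^21 = 2097152 <= 3865774 < 4194304 = 2^22


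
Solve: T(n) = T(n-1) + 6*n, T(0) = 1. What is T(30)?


Expanding the recurrence:
T(30) = T(29) + 6*30
       = T(28) + 6*29 + 6*30
       ...
       = T(0) + 6*(1 + 2 + ... + 30)
       = 1 + 6 * 30*31/2
       = 1 + 6 * 465
       = 1 + 2790 = 2791


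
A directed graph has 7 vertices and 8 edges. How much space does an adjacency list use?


Adjacency list: one list head per vertex + one entry per edge
Vertex heads: 7
Edge entries: 8
Total = 7 + 8 = 15


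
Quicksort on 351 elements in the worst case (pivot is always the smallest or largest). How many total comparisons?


In the worst case, each partition step picks the worst pivot:
  Partition 1: 350 comparisons (n-1 elements to compare)
  Partition 2: 349 comparisons
  Partition 3: 348 comparisons
  Partition 4: 347 comparisons
  Partition 5: 346 comparisons
  ...
  Last partition: 0 comparisons
Total = (n-1) + (n-2) + ... + 1 + 0 = n*(n-1)/2
= 351*350/2 = 61425


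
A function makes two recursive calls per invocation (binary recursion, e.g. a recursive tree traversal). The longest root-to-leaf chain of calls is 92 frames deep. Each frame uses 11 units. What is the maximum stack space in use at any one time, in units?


Binary recursion: the two calls run one after the other, so only one root-to-leaf chain of frames is on the stack at a time.
Maximum depth (longest chain) = 92 frames
Each frame = 11 units
Max stack space = 92 * 11 = 1012


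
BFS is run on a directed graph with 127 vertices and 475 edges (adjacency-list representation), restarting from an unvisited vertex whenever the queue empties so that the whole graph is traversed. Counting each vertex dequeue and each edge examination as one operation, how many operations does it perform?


A full BFS traversal dequeues each vertex exactly once and examines each directed edge exactly once.
V = 127 (vertex processing cost)
E = 475 (edge examination cost)
Total operations proportional to V + E = 127 + 475 = 602


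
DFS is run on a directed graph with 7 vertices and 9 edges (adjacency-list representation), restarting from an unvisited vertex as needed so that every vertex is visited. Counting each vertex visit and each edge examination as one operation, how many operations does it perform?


A full DFS traversal processes each vertex exactly once (push/pop on stack).
Each directed edge is examined once.
V = 7, E = 9
V + E = 16


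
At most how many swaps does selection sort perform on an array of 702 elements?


Each of the 701 passes places one element in its final position.
Pass 1: swap minimum into position 0
Pass 2: swap minimum of remaining into position 1
...
Pass 701: last two elements, one swap
Maximum swaps = 702 - 1 = 701


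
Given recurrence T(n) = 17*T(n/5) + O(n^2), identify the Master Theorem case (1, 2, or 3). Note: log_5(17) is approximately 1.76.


Master Theorem parameters: a=17, b=5, c=2
log_b(a) = 1.76
Compare b^c with a: 5^2 = 25 > 17, so c > log_b(a).
Comparing c=2 vs log_b(a)=1.76:
2 > 1.76 => Case 3
Result: T(n) = O(n^2)
Master Theorem case = 3


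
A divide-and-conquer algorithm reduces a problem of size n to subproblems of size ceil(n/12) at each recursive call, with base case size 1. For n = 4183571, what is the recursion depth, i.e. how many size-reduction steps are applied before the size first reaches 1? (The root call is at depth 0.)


Each step divides the size by 12 (rounding up); after k steps the size is ceil(n/12^k), which equals 1 exactly when 12^k >= n.
So the depth is the smallest k with 12^k >= 4183571, i.e. ceil(log_12(4183571)).
12^6 = 2985984 < 4183571 <= 35831808 = 12^7
Recursion depth = 7


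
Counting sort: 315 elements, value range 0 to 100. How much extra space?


n = 315 (output array)
k = 101 (count array for 101 distinct values)
Extra space = 315 + 101 = 416


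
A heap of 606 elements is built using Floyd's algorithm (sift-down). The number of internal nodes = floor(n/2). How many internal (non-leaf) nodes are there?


Leaf nodes occupy roughly half the array.
Sift-down is called for each internal node, starting from the last one.
Internal nodes = floor(n/2) = floor(606/2) = 303


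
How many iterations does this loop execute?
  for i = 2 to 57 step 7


The loop variable i takes values starting at 2 and increments by 7 each iteration.
Sequence: i = 2, 9, 16, 23, 30, 37, 44, 51
The upper bound 57 is inclusive, so the count is floor((last - first) / step) + 1:
floor((57 - 2) / 7) + 1 = floor(55/7) + 1 = 7 + 1 = 8


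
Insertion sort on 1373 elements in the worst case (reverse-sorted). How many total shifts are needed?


In the worst case (reverse-sorted), each element shifts past all previous:
  Element 1: 1 shifts
  Element 2: 2 shifts
  Element 3: 3 shifts
  Element 4: 4 shifts
  Element 5: 5 shifts
  ...
  Element 1372: 1372 shifts
Total = 1 + 2 + ... + 1372
= 1373*(1373-1)/2 = 941878


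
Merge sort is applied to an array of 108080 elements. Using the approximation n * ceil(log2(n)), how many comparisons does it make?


Merge sort divides the array into halves recursively.
Number of levels = ceil(log2(108080)) = 17
At each level, approximately n = 108080 comparisons are needed for merging.
Total comparisons ~ n * ceil(log2(n)) = 108080 * 17 = 1837360


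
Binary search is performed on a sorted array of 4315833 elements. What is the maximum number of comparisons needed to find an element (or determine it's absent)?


Binary search halves the search space each comparison:
  Step 1: search space = 4315833 -> 2157916
  Step 2: search space = 2157916 -> 1078958
  Step 3: search space = 1078958 -> 539479
  Step 4: search space = 539479 -> 269739
  Step 5: search space = 269739 -> 134869
  Step 6: search space = 134869 -> 67434
  Step 7: search space = 67434 -> 33717
  Step 8: search space = 33717 -> 16858
  Step 9: search space = 16858 -> 8429
  Step 10: search space = 8429 -> 4214
  Step 11: search space = 4214 -> 2107
  Step 12: search space = 2107 -> 1053
  Step 13: search space = 1053 -> 526
  Step 14: search space = 526 -> 263
  Step 15: search space = 263 -> 131
  Step 16: search space = 131 -> 65
  Step 17: search space = 65 -> 32
  Step 18: search space = 32 -> 16
  Step 19: search space = 16 -> 8
  Step 20: search space = 8 -> 4
  Step 21: search space = 4 -> 2
  Step 22: search space = 2 -> 1
  Step 23: search space = 1 (final check)
Maximum comparisons = floor(log2(4315833)) + 1 = 22 + 1 = 23


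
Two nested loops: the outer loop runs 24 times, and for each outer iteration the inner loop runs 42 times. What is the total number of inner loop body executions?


Outer loop: 24 iterations
Inner loop: 42 iterations per outer iteration
Total = 24 * 42 = 1008


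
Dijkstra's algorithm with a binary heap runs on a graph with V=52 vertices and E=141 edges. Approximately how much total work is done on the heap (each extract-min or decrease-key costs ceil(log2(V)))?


Dijkstra with a binary heap: each vertex is extracted once, each edge may relax once.
Each heap operation costs O(log V).
V + E = 52 + 141 = 193
ceil(log2(52)) = 6 (since 2^5 = 32 < 52 <= 64 = 2^6)
Total heap work = (V+E) * ceil(log2(V)) = 193 * 6 = 1158


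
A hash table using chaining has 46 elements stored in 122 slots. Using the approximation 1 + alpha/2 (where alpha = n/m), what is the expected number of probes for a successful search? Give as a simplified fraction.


Load factor alpha = n/m = 46/122
Expected probes = 1 + alpha/2 = 1 + 46/(2*122)
= 1 + 46/244
= 244/244 + 46/244
= 290/244
Simplify: 145/122


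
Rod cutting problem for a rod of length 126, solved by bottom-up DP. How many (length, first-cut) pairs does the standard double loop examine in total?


For each subproblem length i = 1..126, the inner loop considers i possible first cuts.
Total = 1 + 2 + ... + 126
= 126*(126+1)/2
= 126*127/2 = 8001


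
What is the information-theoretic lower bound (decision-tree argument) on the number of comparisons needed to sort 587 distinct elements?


A binary decision tree of height h has at most 2^h leaves and needs at least n! of them, so h >= ceil(log2(n!)).
587! is far too large to multiply out, so use Stirling's series:
  ln(n!) ~ n ln n - n + (1/2) ln(2 pi n) + 1/(12n)  (error below 1/(360 n^3), negligible here)
  ln(587) = 6.3750248
  n ln n = 587 * 6.3750248 = 3742.1396
  (1/2) ln(2 pi * 587) = (1/2) ln(3688.2298) = 4.1065
  1/(12*587) = 0.0001
  ln(587!) ~ 3742.1396 - 587 + 4.1065 + 0.0001 = 3159.2462
Convert to base 2: log2(587!) = 3159.2462 / ln 2 = 3159.2462 / 0.69314718 = 4557.8288
ceil(4557.8288) = 4558


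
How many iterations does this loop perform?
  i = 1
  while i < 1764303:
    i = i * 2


The loop variable doubles each iteration:
i = 1 -> 2 -> 4 -> 8 -> 16 -> 32 -> 64 -> 128 -> 256 -> 512 -> 1024 -> 2048 -> 4096 -> 8192 -> 16384 -> 32768 -> 65536 -> 131072 -> 262144 -> 524288 -> 1048576 -> 2097152 (stop, 2097152 >= 1764303)
Number of doublings = ceil(log2(1764303)) = 21


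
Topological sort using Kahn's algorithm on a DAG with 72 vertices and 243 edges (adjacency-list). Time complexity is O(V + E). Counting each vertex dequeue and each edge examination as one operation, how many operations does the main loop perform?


Kahn's algorithm:
  1. Compute in-degrees: O(V + E)
  2. Process queue: each vertex dequeued once (O(V))
     each edge examined once (O(E))
Total = V + E = 72 + 243 = 315


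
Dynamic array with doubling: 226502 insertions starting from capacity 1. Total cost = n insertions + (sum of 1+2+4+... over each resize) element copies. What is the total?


n = 226502
Insertion costs: 226502
Resizes copy 1, 2, 4, ... up to the largest power of 2 that is <= n-1 = 226501, i.e. 131072.
Copy costs = 1 + 2 + 4 + 8 + 16 + 32 + 64 + 128 + 256 + 512 + 1024 + 2048 + 4096 + 8192 + 16384 + 32768 + 65536 + 131072 = 262143
Total = 226502 + 262143 = 488645


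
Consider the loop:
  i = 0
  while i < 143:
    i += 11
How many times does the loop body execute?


Starting at i = 0, each iteration adds 11.
Iterations until i >= 143:
  Iteration 1: i = 0 -> i = 11
  Iteration 2: i = 11 -> i = 22
  Iteration 3: i = 22 -> i = 33
  Iteration 4: i = 33 -> i = 44
  Iteration 5: i = 44 -> i = 55
  Iteration 6: i = 55 -> i = 66
  Iteration 7: i = 66 -> i = 77
  Iteration 8: i = 77 -> i = 88
  ... continuing ...
Total iterations = ceil(143/11) = 13


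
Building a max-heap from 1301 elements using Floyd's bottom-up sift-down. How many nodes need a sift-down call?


In a heap of 1301 elements (0-indexed array):
  Last element index: 1300
  Parent of last element: floor((1300 - 1) / 2) = 649
  Internal nodes: indices 0 to 649
  Count = floor(1301/2) = 650


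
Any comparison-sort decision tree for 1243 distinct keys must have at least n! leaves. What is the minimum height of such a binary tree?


A binary decision tree of height h has at most 2^h leaves and needs at least n! of them, so h >= ceil(log2(n!)).
1243! is far too large to multiply out, so use Stirling's series:
  ln(n!) ~ n ln n - n + (1/2) ln(2 pi n) + 1/(12n)  (error below 1/(360 n^3), negligible here)
  ln(1243) = 7.1252831
  n ln n = 1243 * 7.1252831 = 8856.7269
  (1/2) ln(2 pi * 1243) = (1/2) ln(7809.9993) = 4.4816
  1/(12*1243) = 0.0001
  ln(1243!) ~ 8856.7269 - 1243 + 4.4816 + 0.0001 = 7618.2086
Convert to base 2: log2(1243!) = 7618.2086 / ln 2 = 7618.2086 / 0.69314718 = 10990.7518
ceil(10990.7518) = 10991


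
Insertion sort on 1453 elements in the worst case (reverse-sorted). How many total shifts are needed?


In the worst case (reverse-sorted), each element shifts past all previous:
  Element 1: 1 shifts
  Element 2: 2 shifts
  Element 3: 3 shifts
  Element 4: 4 shifts
  Element 5: 5 shifts
  ...
  Element 1452: 1452 shifts
Total = 1 + 2 + ... + 1452
= 1453*(1453-1)/2 = 1054878


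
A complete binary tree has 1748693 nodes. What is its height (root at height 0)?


In a complete binary tree, level k holds nodes 2^k .. 2^(k+1)-1 (1-indexed).
Height = floor(log2(n)) = floor(log2(1748693)) = 20
Check: 2^20 = 1048576 <= 1748693 < 2097152 = 2^21


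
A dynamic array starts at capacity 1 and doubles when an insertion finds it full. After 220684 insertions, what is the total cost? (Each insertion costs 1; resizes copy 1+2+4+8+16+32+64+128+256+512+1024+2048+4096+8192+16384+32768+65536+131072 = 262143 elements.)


Insertion cost: 220684 (one per element)
Resizes occur just before inserting elements 2, 3, 5, 9, ...
Elements copied at each resize: 1 + 2 + 4 + 8 + 16 + 32 + 64 + 128 + 256 + 512 + 1024 + 2048 + 4096 + 8192 + 16384 + 32768 + 65536 + 131072
Sum of copies = 262143 (geometric series: 2^k - 1)
Total = 220684 + 262143 = 482827


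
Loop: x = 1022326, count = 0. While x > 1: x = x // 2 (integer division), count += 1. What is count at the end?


The variable x halves each step:
x = 1022326 -> 511163 -> 255581 -> 127790 -> 63895 -> 31947 -> 15973 -> 7986 -> 3993 -> 1996 -> 998 -> 499 -> 249 -> 124 -> 62 -> 31 -> 15 -> 7 -> 3 -> 1
Number of halvings = floor(log2(1022326)) = 19


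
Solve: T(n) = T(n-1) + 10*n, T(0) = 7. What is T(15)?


Expanding the recurrence:
T(15) = T(14) + 10*15
       = T(13) + 10*14 + 10*15
       ...
       = T(0) + 10*(1 + 2 + ... + 15)
       = 7 + 10 * 15*16/2
       = 7 + 10 * 120
       = 7 + 1200 = 1207


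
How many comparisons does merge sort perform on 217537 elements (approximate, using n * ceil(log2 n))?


Recursion depth: ceil(log2(217537)) = 18
Each recursion level merges n = 217537 elements
Total = 217537 * 18 = 3915666


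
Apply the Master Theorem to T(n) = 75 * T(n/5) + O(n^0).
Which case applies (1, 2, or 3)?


The Master Theorem: T(n) = a*T(n/b) + O(n^c)
  a = 75, b = 5, c = 0
log_b(a) = log_5(75) ~ 2.683
Compare b^c with a: 5^0 = 1 < 75, so c < log_b(a).
Since c < log_b(a), Case 1 applies.
T(n) = O(n^(log_5 75)) ~ O(n^2.683)
Master Theorem case = 1


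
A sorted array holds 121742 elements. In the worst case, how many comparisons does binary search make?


Halving sequence: 121742 -> 60871 -> 30435 -> 15217 -> 7608 -> 3804 -> 1902 -> 951 -> 475 -> 237 -> 118 -> 59 -> 29 -> 14 -> 7 -> 3 -> 1
Number of halvings = 16
Max comparisons = 16 + 1 = 17


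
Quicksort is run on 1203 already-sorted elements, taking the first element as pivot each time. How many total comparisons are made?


Sum of comparisons per partition:
1202 + 1201 + ... + 1 + 0
= 1203 * (1203 - 1) / 2
= 1203 * 1202 / 2
= 723003


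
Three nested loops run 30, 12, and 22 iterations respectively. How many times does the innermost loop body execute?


Loop 1 (outermost): 30 iterations
Loop 2 (middle): 12 iterations per outer
Loop 3 (innermost): 22 iterations per middle
Total = 30 * 12 * 22 = 7920


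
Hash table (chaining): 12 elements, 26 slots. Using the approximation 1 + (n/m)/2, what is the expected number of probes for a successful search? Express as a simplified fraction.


Computing expected probes:
alpha = 12/26
= 1 + alpha/2
= 1 + 12/(2*26)
= (2*26 + 12) / (2*26)
= 64/52 = 16/13


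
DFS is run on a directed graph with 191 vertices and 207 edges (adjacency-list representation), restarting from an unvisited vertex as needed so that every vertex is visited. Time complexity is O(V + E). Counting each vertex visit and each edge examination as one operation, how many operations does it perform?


A full DFS traversal processes each vertex exactly once (push/pop on stack).
Each directed edge is examined once.
V = 191, E = 207
V + E = 398


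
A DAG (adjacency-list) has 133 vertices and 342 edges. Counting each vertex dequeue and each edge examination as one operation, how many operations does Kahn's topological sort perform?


V = 133 (vertex processing)
E = 342 (edge processing)
V + E = 133 + 342 = 475


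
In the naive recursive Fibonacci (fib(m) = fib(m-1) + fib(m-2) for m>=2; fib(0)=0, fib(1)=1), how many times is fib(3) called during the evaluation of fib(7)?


Let N(m) = number of times fib(m) is called while evaluating fib(7).
N(7) = 1 (the initial call).
N(6) = 1 (only fib(7) calls it).
For 1 <= m <= 5: fib(m) is called by fib(m+1) and fib(m+2), so
  N(m) = N(m+1) + N(m+2).
fib(0) is called only by fib(2), so N(0) = N(2).
Walk down from m=7:
  N(7)=1, N(6)=1, N(5)=2, N(4)=3, N(3)=5
N(3) = 5


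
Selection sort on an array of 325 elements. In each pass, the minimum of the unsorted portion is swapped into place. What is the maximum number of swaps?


Selection sort performs one swap per pass:
  Pass 1: find min in positions 0 to 324, swap with position 0
  Pass 2: find min in positions 1 to 324, swap with position 1
  Pass 3: find min in positions 2 to 324, swap with position 2
  Pass 4: find min in positions 3 to 324, swap with position 3
  Pass 5: find min in positions 4 to 324, swap with position 4
  ... (319 more passes)
Total passes (and swaps) = n - 1 = 325 - 1 = 324


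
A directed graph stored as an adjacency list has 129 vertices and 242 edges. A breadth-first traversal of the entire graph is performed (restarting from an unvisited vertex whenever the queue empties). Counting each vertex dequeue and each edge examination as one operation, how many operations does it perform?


A full BFS traversal dequeues each vertex once and examines each edge once.
Vertex visits: 129
Edge visits: 242
V + E = 129 + 242 = 371


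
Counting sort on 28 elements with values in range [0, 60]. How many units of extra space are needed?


Output array size: 28 (to store sorted result)
Count array size: 61 (one slot per possible value, range 0 to 60)
Total extra space = 28 + 61 = 89


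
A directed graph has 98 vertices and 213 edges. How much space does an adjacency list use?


Adjacency list: one list head per vertex + one entry per edge
Vertex heads: 98
Edge entries: 213
Total = 98 + 213 = 311


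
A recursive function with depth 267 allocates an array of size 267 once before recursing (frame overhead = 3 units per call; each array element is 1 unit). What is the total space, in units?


Array allocation: 267 units (allocated once)
Stack frames: 267 deep * 3 per frame = 801 units
Total = 267 + 801 = 1068


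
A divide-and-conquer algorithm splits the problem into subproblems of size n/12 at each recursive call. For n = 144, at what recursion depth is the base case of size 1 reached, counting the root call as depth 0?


At each depth, the problem size is divided by 12:
  Depth 0: problem size = 144
  Depth 1: problem size = 12
  Depth 2: problem size = 1 (base case)
The base case is reached at depth log_12(144) = 2 (the tree has 3 levels counting depth 0, but the depth asked for is 2).
Recursion depth = 2


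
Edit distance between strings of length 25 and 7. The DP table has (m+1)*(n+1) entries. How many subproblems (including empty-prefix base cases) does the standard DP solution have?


The table includes base cases (empty prefixes).
Rows: (m+1) = 26
Columns: (n+1) = 8
Total = 26 * 8 = 208


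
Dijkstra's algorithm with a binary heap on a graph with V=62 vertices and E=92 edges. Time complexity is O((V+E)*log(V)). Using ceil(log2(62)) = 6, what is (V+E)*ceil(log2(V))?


Dijkstra with a binary heap: each vertex is extracted once, each edge may relax once.
Each heap operation costs O(log V).
V + E = 62 + 92 = 154
ceil(log2(62)) = 6 (since 2^5 = 32 < 62 <= 64 = 2^6)
Total heap work = (V+E) * ceil(log2(V)) = 154 * 6 = 924


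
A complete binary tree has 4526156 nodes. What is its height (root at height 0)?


In a complete binary tree, level k holds nodes 2^k .. 2^(k+1)-1 (1-indexed).
Height = floor(log2(n)) = floor(log2(4526156)) = 22
Check: 2^22 = 4194304 <= 4526156 < 8388608 = 2^23


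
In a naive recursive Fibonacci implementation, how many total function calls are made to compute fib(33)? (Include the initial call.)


Let C(m) = total calls to evaluate fib(m). Then C(0)=C(1)=1, and
C(m) = 1 + C(m-1) + C(m-2) for m >= 2.
Build the table (each entry = 1 + previous two):
  C(0) = 1
  C(1) = 1
  C(2) = 1 + 1 + 1 = 3
  C(3) = 1 + 3 + 1 = 5
  C(4) = 1 + 5 + 3 = 9
  C(5) = 1 + 9 + 5 = 15
  C(6) = 1 + 15 + 9 = 25
  C(7) = 1 + 25 + 15 = 41
  C(8) = 1 + 41 + 25 = 67
  C(9) = 1 + 67 + 41 = 109
  C(10) = 1 + 109 + 67 = 177
  C(11) = 1 + 177 + 109 = 287
  C(12) = 1 + 287 + 177 = 465
  C(13) = 1 + 465 + 287 = 753
  C(14) = 1 + 753 + 465 = 1219
  C(15) = 1 + 1219 + 753 = 1973
  C(16) = 1 + 1973 + 1219 = 3193
  C(17) = 1 + 3193 + 1973 = 5167
  C(18) = 1 + 5167 + 3193 = 8361
  C(19) = 1 + 8361 + 5167 = 13529
  C(20) = 1 + 13529 + 8361 = 21891
  C(21) = 1 + 21891 + 13529 = 35421
  C(22) = 1 + 35421 + 21891 = 57313
  C(23) = 1 + 57313 + 35421 = 92735
  C(24) = 1 + 92735 + 57313 = 150049
  C(25) = 1 + 150049 + 92735 = 242785
  C(26) = 1 + 242785 + 150049 = 392835
  C(27) = 1 + 392835 + 242785 = 635621
  C(28) = 1 + 635621 + 392835 = 1028457
  C(29) = 1 + 1028457 + 635621 = 1664079
  C(30) = 1 + 1664079 + 1028457 = 2692537
  C(31) = 1 + 2692537 + 1664079 = 4356617
  C(32) = 1 + 4356617 + 2692537 = 7049155
  C(33) = 1 + 7049155 + 4356617 = 11405773
Total calls for fib(33) = 11405773


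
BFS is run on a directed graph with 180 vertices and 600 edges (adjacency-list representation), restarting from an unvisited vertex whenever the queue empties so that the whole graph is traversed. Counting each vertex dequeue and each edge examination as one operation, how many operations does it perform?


A full BFS traversal dequeues each vertex exactly once and examines each directed edge exactly once.
V = 180 (vertex processing cost)
E = 600 (edge examination cost)
Total operations proportional to V + E = 180 + 600 = 780


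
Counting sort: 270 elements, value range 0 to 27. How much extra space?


n = 270 (output array)
k = 28 (count array for 28 distinct values)
Extra space = 270 + 28 = 298


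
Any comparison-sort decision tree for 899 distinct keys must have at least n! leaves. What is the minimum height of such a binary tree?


A binary decision tree of height h has at most 2^h leaves and needs at least n! of them, so h >= ceil(log2(n!)).
899! is far too large to multiply out, so use Stirling's series:
  ln(n!) ~ n ln n - n + (1/2) ln(2 pi n) + 1/(12n)  (error below 1/(360 n^3), negligible here)
  ln(899) = 6.8012830
  n ln n = 899 * 6.8012830 = 6114.3534
  (1/2) ln(2 pi * 899) = (1/2) ln(5648.5836) = 4.3196
  1/(12*899) = 0.0001
  ln(899!) ~ 6114.3534 - 899 + 4.3196 + 0.0001 = 5219.6731
Convert to base 2: log2(899!) = 5219.6731 / ln 2 = 5219.6731 / 0.69314718 = 7530.3965
ceil(7530.3965) = 7531


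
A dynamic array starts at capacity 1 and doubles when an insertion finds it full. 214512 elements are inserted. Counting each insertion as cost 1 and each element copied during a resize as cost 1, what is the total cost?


n = 214512
Insertion costs: 214512
Resizes copy 1, 2, 4, ... up to the largest power of 2 that is <= n-1 = 214511, i.e. 131072.
Copy costs = 1 + 2 + 4 + 8 + 16 + 32 + 64 + 128 + 256 + 512 + 1024 + 2048 + 4096 + 8192 + 16384 + 32768 + 65536 + 131072 = 262143
Total = 214512 + 262143 = 476655


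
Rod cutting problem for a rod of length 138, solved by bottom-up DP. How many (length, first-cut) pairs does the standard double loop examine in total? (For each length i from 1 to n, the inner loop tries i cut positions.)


For each subproblem length i = 1..138, the inner loop considers i possible first cuts.
Total = 1 + 2 + ... + 138
= 138*(138+1)/2
= 138*139/2 = 9591


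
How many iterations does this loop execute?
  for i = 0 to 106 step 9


The loop variable i takes values starting at 0 and increments by 9 each iteration.
Sequence: i = 0, 9, 18, 27, 36, 45, 54, 63, 72, ...
The upper bound 106 is inclusive, so the count is floor((last - first) / step) + 1:
floor((106 - 0) / 9) + 1 = floor(106/9) + 1 = 11 + 1 = 12


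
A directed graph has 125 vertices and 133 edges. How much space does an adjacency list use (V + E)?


Adjacency list: one list head per vertex + one entry per edge
Vertex heads: 125
Edge entries: 133
Total = 125 + 133 = 258


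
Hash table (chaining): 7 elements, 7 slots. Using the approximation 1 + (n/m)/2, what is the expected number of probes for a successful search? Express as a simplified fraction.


Computing expected probes:
alpha = 7/7
= 1 + alpha/2
= 1 + 7/(2*7)
= (2*7 + 7) / (2*7)
= 21/14 = 3/2


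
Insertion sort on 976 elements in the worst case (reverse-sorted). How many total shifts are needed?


In the worst case (reverse-sorted), each element shifts past all previous:
  Element 1: 1 shifts
  Element 2: 2 shifts
  Element 3: 3 shifts
  Element 4: 4 shifts
  Element 5: 5 shifts
  ...
  Element 975: 975 shifts
Total = 1 + 2 + ... + 975
= 976*(976-1)/2 = 475800


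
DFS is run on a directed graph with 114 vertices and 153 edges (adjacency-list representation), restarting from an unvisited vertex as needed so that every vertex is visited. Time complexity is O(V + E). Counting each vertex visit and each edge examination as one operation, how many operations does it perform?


A full DFS traversal processes each vertex exactly once (push/pop on stack).
Each directed edge is examined once.
V = 114, E = 153
V + E = 267


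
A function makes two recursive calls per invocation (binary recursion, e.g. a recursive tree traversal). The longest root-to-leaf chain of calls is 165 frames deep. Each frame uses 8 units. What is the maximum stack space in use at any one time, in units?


Binary recursion: the two calls run one after the other, so only one root-to-leaf chain of frames is on the stack at a time.
Maximum depth (longest chain) = 165 frames
Each frame = 8 units
Max stack space = 165 * 8 = 1320


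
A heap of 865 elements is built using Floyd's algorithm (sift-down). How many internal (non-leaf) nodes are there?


Leaf nodes occupy roughly half the array.
Sift-down is called for each internal node, starting from the last one.
Internal nodes = floor(n/2) = floor(865/2) = 432


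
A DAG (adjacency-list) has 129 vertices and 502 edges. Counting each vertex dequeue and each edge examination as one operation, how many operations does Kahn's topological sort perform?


V = 129 (vertex processing)
E = 502 (edge processing)
V + E = 129 + 502 = 631


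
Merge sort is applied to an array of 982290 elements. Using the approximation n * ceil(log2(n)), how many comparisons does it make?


Merge sort divides the array into halves recursively.
Number of levels = ceil(log2(982290)) = 20
At each level, approximately n = 982290 comparisons are needed for merging.
Total comparisons ~ n * ceil(log2(n)) = 982290 * 20 = 19645800


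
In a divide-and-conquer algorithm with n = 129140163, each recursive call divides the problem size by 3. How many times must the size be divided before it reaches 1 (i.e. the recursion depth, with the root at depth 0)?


Number of divisions = log_3(129140163)
Sizes: 129140163 -> 43046721 -> 14348907 -> 4782969 -> 1594323 -> 531441 -> 177147 -> 59049 -> 19683 -> 6561 -> 2187 -> 729 -> 243 -> 81 -> 27 -> 9 -> 3 -> 1 (17 divisions)
Recursion depth = 17


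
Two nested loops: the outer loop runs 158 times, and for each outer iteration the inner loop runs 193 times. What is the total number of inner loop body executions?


Outer loop: 158 iterations
Inner loop: 193 iterations per outer iteration
Total = 158 * 193 = 30494


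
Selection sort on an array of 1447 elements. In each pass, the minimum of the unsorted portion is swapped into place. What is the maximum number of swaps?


Selection sort performs one swap per pass:
  Pass 1: find min in positions 0 to 1446, swap with position 0
  Pass 2: find min in positions 1 to 1446, swap with position 1
  Pass 3: find min in positions 2 to 1446, swap with position 2
  Pass 4: find min in positions 3 to 1446, swap with position 3
  Pass 5: find min in positions 4 to 1446, swap with position 4
  ... (1441 more passes)
Total passes (and swaps) = n - 1 = 1447 - 1 = 1446


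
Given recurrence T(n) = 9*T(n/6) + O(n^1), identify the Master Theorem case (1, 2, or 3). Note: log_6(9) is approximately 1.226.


Master Theorem parameters: a=9, b=6, c=1
log_b(a) = 1.226
Compare b^c with a: 6^1 = 6 < 9, so c < log_b(a).
Comparing c=1 vs log_b(a)=1.226:
1 < 1.226 => Case 1
Result: T(n) = O(n^(log_6 9)) ~ O(n^1.226)
Master Theorem case = 1


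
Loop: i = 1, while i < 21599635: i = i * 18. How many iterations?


i multiplies by 18 each step:
i = 1 -> 18 -> 324 -> 5832 -> 104976 -> 1889568 -> 34012224 (stop)
Iterations = ceil(log_18(21599635)) = 6


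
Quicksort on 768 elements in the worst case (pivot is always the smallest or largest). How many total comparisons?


In the worst case, each partition step picks the worst pivot:
  Partition 1: 767 comparisons (n-1 elements to compare)
  Partition 2: 766 comparisons
  Partition 3: 765 comparisons
  Partition 4: 764 comparisons
  Partition 5: 763 comparisons
  ...
  Last partition: 0 comparisons
Total = (n-1) + (n-2) + ... + 1 + 0 = n*(n-1)/2
= 768*767/2 = 294528


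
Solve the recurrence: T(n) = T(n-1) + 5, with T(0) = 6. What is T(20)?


Unrolling the recurrence:
T(20) = T(19) + 5
       = T(18) + 5 + 5
       = T(17) + 5*3
       ...
       = T(0) + 5*20
       = 6 + 100 = 106


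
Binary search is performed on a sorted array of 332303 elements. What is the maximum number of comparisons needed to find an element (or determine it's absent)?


Binary search halves the search space each comparison:
  Step 1: search space = 332303 -> 166151
  Step 2: search space = 166151 -> 83075
  Step 3: search space = 83075 -> 41537
  Step 4: search space = 41537 -> 20768
  Step 5: search space = 20768 -> 10384
  Step 6: search space = 10384 -> 5192
  Step 7: search space = 5192 -> 2596
  Step 8: search space = 2596 -> 1298
  Step 9: search space = 1298 -> 649
  Step 10: search space = 649 -> 324
  Step 11: search space = 324 -> 162
  Step 12: search space = 162 -> 81
  Step 13: search space = 81 -> 40
  Step 14: search space = 40 -> 20
  Step 15: search space = 20 -> 10
  Step 16: search space = 10 -> 5
  Step 17: search space = 5 -> 2
  Step 18: search space = 2 -> 1
  Step 19: search space = 1 (final check)
Maximum comparisons = floor(log2(332303)) + 1 = 18 + 1 = 19


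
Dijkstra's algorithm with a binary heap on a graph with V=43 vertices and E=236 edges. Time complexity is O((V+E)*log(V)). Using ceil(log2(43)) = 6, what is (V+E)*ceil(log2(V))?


Dijkstra with a binary heap: each vertex is extracted once, each edge may relax once.
Each heap operation costs O(log V).
V + E = 43 + 236 = 279
ceil(log2(43)) = 6 (since 2^5 = 32 < 43 <= 64 = 2^6)
Total heap work = (V+E) * ceil(log2(V)) = 279 * 6 = 1674


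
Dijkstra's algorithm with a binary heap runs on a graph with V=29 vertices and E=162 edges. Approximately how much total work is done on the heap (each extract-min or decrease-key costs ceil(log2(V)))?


Dijkstra with a binary heap: each vertex is extracted once, each edge may relax once.
Each heap operation costs O(log V).
V + E = 29 + 162 = 191
ceil(log2(29)) = 5 (since 2^4 = 16 < 29 <= 32 = 2^5)
Total heap work = (V+E) * ceil(log2(V)) = 191 * 5 = 955


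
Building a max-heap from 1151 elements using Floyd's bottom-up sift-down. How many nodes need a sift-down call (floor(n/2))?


In a heap of 1151 elements (0-indexed array):
  Last element index: 1150
  Parent of last element: floor((1150 - 1) / 2) = 574
  Internal nodes: indices 0 to 574
  Count = floor(1151/2) = 575


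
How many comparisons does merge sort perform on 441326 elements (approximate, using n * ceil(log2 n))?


Recursion depth: ceil(log2(441326)) = 19
Each recursion level merges n = 441326 elements
Total = 441326 * 19 = 8385194


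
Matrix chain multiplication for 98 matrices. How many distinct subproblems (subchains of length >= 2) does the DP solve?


Subproblems are indexed by (i, j) where i < j.
Number of such pairs = n*(n-1)/2
= 98 * 97 / 2
= 4753


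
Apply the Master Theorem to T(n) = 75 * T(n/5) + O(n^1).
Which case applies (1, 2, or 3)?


The Master Theorem: T(n) = a*T(n/b) + O(n^c)
  a = 75, b = 5, c = 1
log_b(a) = log_5(75) ~ 2.683
Compare b^c with a: 5^1 = 5 < 75, so c < log_b(a).
Since c < log_b(a), Case 1 applies.
T(n) = O(n^(log_5 75)) ~ O(n^2.683)
Master Theorem case = 1


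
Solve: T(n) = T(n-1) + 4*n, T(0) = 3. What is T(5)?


Expanding the recurrence:
T(5) = T(4) + 4*5
       = T(3) + 4*4 + 4*5
       ...
       = T(0) + 4*(1 + 2 + ... + 5)
       = 3 + 4 * 5*6/2
       = 3 + 4 * 15
       = 3 + 60 = 63


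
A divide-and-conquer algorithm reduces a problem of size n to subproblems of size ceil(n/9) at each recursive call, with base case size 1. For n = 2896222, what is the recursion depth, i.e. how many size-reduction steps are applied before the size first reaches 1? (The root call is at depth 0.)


Each step divides the size by 9 (rounding up); after k steps the size is ceil(n/9^k), which equals 1 exactly when 9^k >= n.
So the depth is the smallest k with 9^k >= 2896222, i.e. ceil(log_9(2896222)).
9^6 = 531441 < 2896222 <= 4782969 = 9^7
Recursion depth = 7


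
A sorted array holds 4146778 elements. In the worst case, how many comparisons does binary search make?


Halving sequence: 4146778 -> 2073389 -> 1036694 -> 518347 -> 259173 -> 129586 -> 64793 -> 32396 -> 16198 -> 8099 -> 4049 -> 2024 -> 1012 -> 506 -> 253 -> 126 -> 63 -> 31 -> 15 -> 7 -> 3 -> 1
Number of halvings = 21
Max comparisons = 21 + 1 = 22


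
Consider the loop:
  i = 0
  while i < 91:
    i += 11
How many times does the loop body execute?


Starting at i = 0, each iteration adds 11.
Iterations until i >= 91:
  Iteration 1: i = 0 -> i = 11
  Iteration 2: i = 11 -> i = 22
  Iteration 3: i = 22 -> i = 33
  Iteration 4: i = 33 -> i = 44
  Iteration 5: i = 44 -> i = 55
  Iteration 6: i = 55 -> i = 66
  Iteration 7: i = 66 -> i = 77
  Iteration 8: i = 77 -> i = 88
  ... continuing ...
Total iterations = ceil(91/11) = 9


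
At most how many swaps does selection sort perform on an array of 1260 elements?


Each of the 1259 passes places one element in its final position.
Pass 1: swap minimum into position 0
Pass 2: swap minimum of remaining into position 1
...
Pass 1259: last two elements, one swap
Maximum swaps = 1260 - 1 = 1259


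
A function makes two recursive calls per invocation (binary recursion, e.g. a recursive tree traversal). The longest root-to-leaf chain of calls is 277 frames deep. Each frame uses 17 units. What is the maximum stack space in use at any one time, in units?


Binary recursion: the two calls run one after the other, so only one root-to-leaf chain of frames is on the stack at a time.
Maximum depth (longest chain) = 277 frames
Each frame = 17 units
Max stack space = 277 * 17 = 4709


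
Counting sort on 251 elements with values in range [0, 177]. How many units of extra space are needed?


Output array size: 251 (to store sorted result)
Count array size: 178 (one slot per possible value, range 0 to 177)
Total extra space = 251 + 178 = 429


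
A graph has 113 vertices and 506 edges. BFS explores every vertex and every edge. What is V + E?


A full BFS traversal dequeues each vertex once and examines each edge once.
Vertex visits: 113
Edge visits: 506
V + E = 113 + 506 = 619


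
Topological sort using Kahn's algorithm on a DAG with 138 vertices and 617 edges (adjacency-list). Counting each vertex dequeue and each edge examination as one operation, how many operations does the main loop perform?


Kahn's algorithm:
  1. Compute in-degrees: O(V + E)
  2. Process queue: each vertex dequeued once (O(V))
     each edge examined once (O(E))
Total = V + E = 138 + 617 = 755


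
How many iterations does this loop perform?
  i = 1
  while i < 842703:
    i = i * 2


The loop variable doubles each iteration:
i = 1 -> 2 -> 4 -> 8 -> 16 -> 32 -> 64 -> 128 -> 256 -> 512 -> 1024 -> 2048 -> 4096 -> 8192 -> 16384 -> 32768 -> 65536 -> 131072 -> 262144 -> 524288 -> 1048576 (stop, 1048576 >= 842703)
Number of doublings = ceil(log2(842703)) = 20


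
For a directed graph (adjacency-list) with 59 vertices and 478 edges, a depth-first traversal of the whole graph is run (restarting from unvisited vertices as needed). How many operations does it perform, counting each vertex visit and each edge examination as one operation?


A full DFS traversal visits each vertex once and examines each edge once.
V = 59
E = 478
Sum = 59 + 478 = 537


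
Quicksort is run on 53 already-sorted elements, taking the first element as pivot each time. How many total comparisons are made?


Sum of comparisons per partition:
52 + 51 + ... + 1 + 0
= 53 * (53 - 1) / 2
= 53 * 52 / 2
= 1378


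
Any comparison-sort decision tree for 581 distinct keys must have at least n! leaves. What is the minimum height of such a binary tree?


A binary decision tree of height h has at most 2^h leaves and needs at least n! of them, so h >= ceil(log2(n!)).
581! is far too large to multiply out, so use Stirling's series:
  ln(n!) ~ n ln n - n + (1/2) ln(2 pi n) + 1/(12n)  (error below 1/(360 n^3), negligible here)
  ln(581) = 6.3647508
  n ln n = 581 * 6.3647508 = 3697.9202
  (1/2) ln(2 pi * 581) = (1/2) ln(3650.5307) = 4.1013
  1/(12*581) = 0.0001
  ln(581!) ~ 3697.9202 - 581 + 4.1013 + 0.0001 = 3121.0216
Convert to base 2: log2(581!) = 3121.0216 / ln 2 = 3121.0216 / 0.69314718 = 4502.6824
ceil(4502.6824) = 4503


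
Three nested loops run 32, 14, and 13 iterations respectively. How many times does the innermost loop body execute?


Loop 1 (outermost): 32 iterations
Loop 2 (middle): 14 iterations per outer
Loop 3 (innermost): 13 iterations per middle
Total = 32 * 14 * 13 = 5824


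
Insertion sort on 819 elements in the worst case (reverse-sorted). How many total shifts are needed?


In the worst case (reverse-sorted), each element shifts past all previous:
  Element 1: 1 shifts
  Element 2: 2 shifts
  Element 3: 3 shifts
  Element 4: 4 shifts
  Element 5: 5 shifts
  ...
  Element 818: 818 shifts
Total = 1 + 2 + ... + 818
= 819*(819-1)/2 = 334971
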